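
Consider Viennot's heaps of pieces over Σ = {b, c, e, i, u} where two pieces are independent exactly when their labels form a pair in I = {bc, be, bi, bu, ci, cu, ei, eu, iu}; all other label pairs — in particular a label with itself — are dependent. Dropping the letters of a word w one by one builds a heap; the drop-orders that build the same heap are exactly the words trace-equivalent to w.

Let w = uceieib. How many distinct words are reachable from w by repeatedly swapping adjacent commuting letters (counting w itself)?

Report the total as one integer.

420

#0=u has no predecessor
#1=c has no predecessor
#2=e depends on [1:c]
#3=i has no predecessor
#4=e depends on [2:e]
#5=i depends on [3:i]
#6=b has no predecessor
sources: [0:u, 1:c, 3:i, 6:b]
N(rest) = Σ N(rest − s) over sources s of rest; N(one piece) = 1:
  size 1 → [0]=1  [4]=1  [5]=1  [6]=1
  size 2 → [0,4]=2  [0,5]=2  [0,6]=2  [2,4]=1  [3,5]=1  [4,5]=2  [4,6]=2  [5,6]=2
  size 3 → [0,2,4]=3  [0,3,5]=3  [0,4,5]=6  [0,4,6]=6  [0,5,6]=6  [1,2,4]=1  [2,4,5]=3  [2,4,6]=3  [3,4,5]=3  [3,5,6]=3  [4,5,6]=6
  size 4 → [0,1,2,4]=4  [0,2,4,5]=12  [0,2,4,6]=12  [0,3,4,5]=12  [0,3,5,6]=12  [0,4,5,6]=24  [1,2,4,5]=4  [1,2,4,6]=4  [2,3,4,5]=6  [2,4,5,6]=12  [3,4,5,6]=12
  size 5 → [0,1,2,4,5]=20  [0,1,2,4,6]=20  [0,2,3,4,5]=30  [0,2,4,5,6]=60  [0,3,4,5,6]=60  [1,2,3,4,5]=10  [1,2,4,5,6]=20  [2,3,4,5,6]=30
  first=0(u) contributes 60
  first=1(c) contributes 180
  first=3(i) contributes 120
  first=6(b) contributes 60
|[w]| = 420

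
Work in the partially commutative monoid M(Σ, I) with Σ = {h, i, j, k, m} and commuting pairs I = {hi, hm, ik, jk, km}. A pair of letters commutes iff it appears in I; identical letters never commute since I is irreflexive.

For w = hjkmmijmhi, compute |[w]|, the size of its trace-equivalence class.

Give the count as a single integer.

21

piece 0:h — minimal
piece 1:j rests on {0:h}
piece 2:k rests on {0:h}
piece 3:m rests on {1:j}
piece 4:m rests on {3:m}
piece 5:i rests on {4:m}
piece 6:j rests on {5:i}
piece 7:m rests on {6:j}
piece 8:h rests on {2:k, 6:j}
piece 9:i rests on {7:m}
minimal pieces: {0:h}
ways to finish when only these pieces remain (= sum over removing one remaining piece with nothing left below it):
  1 left: {8}→1  {9}→1
  2 left: {2,8}→1  {7,9}→1  {8,9}→2
  3 left: {2,8,9}→3  {7,8,9}→3
  4 left: {2,7,8,9}→6  {6,7,8,9}→3
  5 left: {2,6,7,8,9}→9  {5,6,7,8,9}→3
  6 left: {2,5,6,7,8,9}→12  {4,5,6,7,8,9}→3
  7 left: {2,4,5,6,7,8,9}→15  {3,4,5,6,7,8,9}→3
  8 left: {1,3,4,5,6,7,8,9}→3  {2,3,4,5,6,7,8,9}→18
  placing 0:h first → 21 extensions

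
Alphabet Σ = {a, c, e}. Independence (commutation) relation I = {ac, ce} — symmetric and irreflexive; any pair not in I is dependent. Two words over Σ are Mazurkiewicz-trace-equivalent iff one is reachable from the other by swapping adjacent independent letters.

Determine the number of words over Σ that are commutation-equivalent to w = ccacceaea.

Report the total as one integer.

#0=c has no predecessor
#1=c depends on [0:c]
#2=a has no predecessor
#3=c depends on [1:c]
#4=c depends on [3:c]
#5=e depends on [2:a]
#6=a depends on [5:e]
#7=e depends on [6:a]
#8=a depends on [7:e]
sources: [0:c, 2:a]
N(rest) = Σ N(rest − s) over sources s of rest; N(one piece) = 1:
  size 1 → [4]=1  [8]=1
  size 2 → [3,4]=1  [4,8]=2  [7,8]=1
  size 3 → [1,3,4]=1  [3,4,8]=3  [4,7,8]=3  [6,7,8]=1
  size 4 → [0,1,3,4]=1  [1,3,4,8]=4  [3,4,7,8]=6  [4,6,7,8]=4  [5,6,7,8]=1
  size 5 → [0,1,3,4,8]=5  [1,3,4,7,8]=10  [2,5,6,7,8]=1  [3,4,6,7,8]=10  [4,5,6,7,8]=5
  size 6 → [0,1,3,4,7,8]=15  [1,3,4,6,7,8]=20  [2,4,5,6,7,8]=6  [3,4,5,6,7,8]=15
  size 7 → [0,1,3,4,6,7,8]=35  [1,3,4,5,6,7,8]=35  [2,3,4,5,6,7,8]=21
  first=0(c) contributes 56
  first=2(a) contributes 70
|[w]| = 126

126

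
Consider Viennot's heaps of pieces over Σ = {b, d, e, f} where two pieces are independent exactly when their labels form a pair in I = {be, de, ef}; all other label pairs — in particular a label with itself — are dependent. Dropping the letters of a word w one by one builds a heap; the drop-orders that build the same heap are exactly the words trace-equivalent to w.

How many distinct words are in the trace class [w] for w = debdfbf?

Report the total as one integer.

#0=d has no predecessor
#1=e has no predecessor
#2=b depends on [0:d]
#3=d depends on [2:b]
#4=f depends on [3:d]
#5=b depends on [4:f]
#6=f depends on [5:b]
sources: [0:d, 1:e]
N(rest) = Σ N(rest − s) over sources s of rest; N(one piece) = 1:
  size 1 → [1]=1  [6]=1
  size 2 → [1,6]=2  [5,6]=1
  size 3 → [1,5,6]=3  [4,5,6]=1
  size 4 → [1,4,5,6]=4  [3,4,5,6]=1
  size 5 → [1,3,4,5,6]=5  [2,3,4,5,6]=1
  first=0(d) contributes 6
  first=1(e) contributes 1
|[w]| = 7

7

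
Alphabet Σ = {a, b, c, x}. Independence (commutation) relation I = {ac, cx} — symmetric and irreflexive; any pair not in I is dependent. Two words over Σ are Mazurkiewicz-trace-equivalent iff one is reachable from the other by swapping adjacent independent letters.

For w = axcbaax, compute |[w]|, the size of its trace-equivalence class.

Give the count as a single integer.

3

#0=a has no predecessor
#1=x depends on [0:a]
#2=c has no predecessor
#3=b depends on [1:x, 2:c]
#4=a depends on [3:b]
#5=a depends on [4:a]
#6=x depends on [5:a]
sources: [0:a, 2:c]
N(rest) = Σ N(rest − s) over sources s of rest; N(one piece) = 1:
  size 1 → [6]=1
  size 2 → [5,6]=1
  size 3 → [4,5,6]=1
  size 4 → [3,4,5,6]=1
  size 5 → [1,3,4,5,6]=1  [2,3,4,5,6]=1
  first=0(a) contributes 2
  first=2(c) contributes 1
|[w]| = 3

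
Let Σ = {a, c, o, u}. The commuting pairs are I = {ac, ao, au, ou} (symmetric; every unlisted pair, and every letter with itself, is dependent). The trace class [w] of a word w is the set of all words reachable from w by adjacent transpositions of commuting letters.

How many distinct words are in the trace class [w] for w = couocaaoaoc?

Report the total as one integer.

piece 0:c — minimal
piece 1:o rests on {0:c}
piece 2:u rests on {0:c}
piece 3:o rests on {1:o}
piece 4:c rests on {2:u, 3:o}
piece 5:a — minimal
piece 6:a rests on {5:a}
piece 7:o rests on {4:c}
piece 8:a rests on {6:a}
piece 9:o rests on {7:o}
piece 10:c rests on {9:o}
minimal pieces: {0:c, 5:a}
ways to finish when only these pieces remain (= sum over removing one remaining piece with nothing left below it):
  1 left: {8}→1  {10}→1
  2 left: {6,8}→1  {8,10}→2  {9,10}→1
  3 left: {5,6,8}→1  {6,8,10}→3  {7,9,10}→1  {8,9,10}→3
  4 left: {4,7,9,10}→1  {5,6,8,10}→4  {6,8,9,10}→6  {7,8,9,10}→4
  5 left: {2,4,7,9,10}→1  {3,4,7,9,10}→1  {4,7,8,9,10}→5  {5,6,8,9,10}→10  {6,7,8,9,10}→10
  6 left: {1,3,4,7,9,10}→1  {2,3,4,7,9,10}→2  {2,4,7,8,9,10}→6  {3,4,7,8,9,10}→6  {4,6,7,8,9,10}→15  {5,6,7,8,9,10}→20
  7 left: {1,2,3,4,7,9,10}→3  {1,3,4,7,8,9,10}→7  {2,3,4,7,8,9,10}→14  {2,4,6,7,8,9,10}→21  {3,4,6,7,8,9,10}→21  {4,5,6,7,8,9,10}→35
  8 left: {0,1,2,3,4,7,9,10}→3  {1,2,3,4,7,8,9,10}→24  {1,3,4,6,7,8,9,10}→28  {2,3,4,6,7,8,9,10}→56  {2,4,5,6,7,8,9,10}→56  {3,4,5,6,7,8,9,10}→56
  9 left: {0,1,2,3,4,7,8,9,10}→27  {1,2,3,4,6,7,8,9,10}→108  {1,3,4,5,6,7,8,9,10}→84  {2,3,4,5,6,7,8,9,10}→168
  placing 0:c first → 360 extensions
  placing 5:a first → 135 extensions
total linear extensions = 495

495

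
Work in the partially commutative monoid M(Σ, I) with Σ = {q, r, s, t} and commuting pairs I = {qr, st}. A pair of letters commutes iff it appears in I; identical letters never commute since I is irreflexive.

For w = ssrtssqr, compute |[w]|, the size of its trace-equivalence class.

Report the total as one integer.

piece 0:s — minimal
piece 1:s rests on {0:s}
piece 2:r rests on {1:s}
piece 3:t rests on {2:r}
piece 4:s rests on {2:r}
piece 5:s rests on {4:s}
piece 6:q rests on {3:t, 5:s}
piece 7:r rests on {3:t, 5:s}
minimal pieces: {0:s}
ways to finish when only these pieces remain (= sum over removing one remaining piece with nothing left below it):
  1 left: {6}→1  {7}→1
  2 left: {6,7}→2
  3 left: {3,6,7}→2  {5,6,7}→2
  4 left: {3,5,6,7}→4  {4,5,6,7}→2
  5 left: {3,4,5,6,7}→6
  6 left: {2,3,4,5,6,7}→6
  placing 0:s first → 6 extensions

6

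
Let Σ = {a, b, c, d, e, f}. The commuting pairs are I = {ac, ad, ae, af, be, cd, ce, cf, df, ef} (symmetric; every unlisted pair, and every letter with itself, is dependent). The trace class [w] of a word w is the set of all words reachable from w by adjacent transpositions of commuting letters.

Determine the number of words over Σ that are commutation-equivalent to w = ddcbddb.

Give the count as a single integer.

3

drop 0:d onto floor
drop 1:d onto {0:d}
drop 2:c onto floor
drop 3:b onto {1:d, 2:c}
drop 4:d onto {3:b}
drop 5:d onto {4:d}
drop 6:b onto {5:d}
ground layer = {0:d, 2:c}
drop-orders for the pieces not yet dropped (sum over which currently-grounded one goes next):
  1 to go: {6} 1
  2 to go: {5,6} 1
  3 to go: {4,5,6} 1
  4 to go: {3,4,5,6} 1
  5 to go: {1,3,4,5,6} 1  {2,3,4,5,6} 1
  if 0:d drops first: 2 orders
  if 2:c drops first: 1 orders
heap linearizations: 3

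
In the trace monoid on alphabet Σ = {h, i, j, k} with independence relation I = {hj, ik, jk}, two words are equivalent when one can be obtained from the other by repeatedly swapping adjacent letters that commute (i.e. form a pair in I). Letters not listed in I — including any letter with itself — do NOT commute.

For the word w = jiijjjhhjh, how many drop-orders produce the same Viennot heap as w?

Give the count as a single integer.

drop 0:j onto floor
drop 1:i onto {0:j}
drop 2:i onto {1:i}
drop 3:j onto {2:i}
drop 4:j onto {3:j}
drop 5:j onto {4:j}
drop 6:h onto {2:i}
drop 7:h onto {6:h}
drop 8:j onto {5:j}
drop 9:h onto {7:h}
ground layer = {0:j}
drop-orders for the pieces not yet dropped (sum over which currently-grounded one goes next):
  1 to go: {8} 1  {9} 1
  2 to go: {5,8} 1  {7,9} 1  {8,9} 2
  3 to go: {4,5,8} 1  {5,8,9} 3  {6,7,9} 1  {7,8,9} 3
  4 to go: {3,4,5,8} 1  {4,5,8,9} 4  {5,7,8,9} 6  {6,7,8,9} 4
  5 to go: {3,4,5,8,9} 5  {4,5,7,8,9} 10  {5,6,7,8,9} 10
  6 to go: {3,4,5,7,8,9} 15  {4,5,6,7,8,9} 20
  7 to go: {3,4,5,6,7,8,9} 35
  8 to go: {2,3,4,5,6,7,8,9} 35
  if 0:j drops first: 35 orders

35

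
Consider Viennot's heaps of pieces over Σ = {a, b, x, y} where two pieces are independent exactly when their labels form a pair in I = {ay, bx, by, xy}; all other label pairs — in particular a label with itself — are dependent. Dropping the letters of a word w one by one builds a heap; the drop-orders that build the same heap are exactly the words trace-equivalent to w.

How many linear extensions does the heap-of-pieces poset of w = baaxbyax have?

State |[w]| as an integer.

16

drop 0:b onto floor
drop 1:a onto {0:b}
drop 2:a onto {1:a}
drop 3:x onto {2:a}
drop 4:b onto {2:a}
drop 5:y onto floor
drop 6:a onto {3:x, 4:b}
drop 7:x onto {6:a}
ground layer = {0:b, 5:y}
drop-orders for the pieces not yet dropped (sum over which currently-grounded one goes next):
  1 to go: {5} 1  {7} 1
  2 to go: {5,7} 2  {6,7} 1
  3 to go: {3,6,7} 1  {4,6,7} 1  {5,6,7} 3
  4 to go: {3,4,6,7} 2  {3,5,6,7} 4  {4,5,6,7} 4
  5 to go: {2,3,4,6,7} 2  {3,4,5,6,7} 10
  6 to go: {1,2,3,4,6,7} 2  {2,3,4,5,6,7} 12
  if 0:b drops first: 14 orders
  if 5:y drops first: 2 orders
heap linearizations: 16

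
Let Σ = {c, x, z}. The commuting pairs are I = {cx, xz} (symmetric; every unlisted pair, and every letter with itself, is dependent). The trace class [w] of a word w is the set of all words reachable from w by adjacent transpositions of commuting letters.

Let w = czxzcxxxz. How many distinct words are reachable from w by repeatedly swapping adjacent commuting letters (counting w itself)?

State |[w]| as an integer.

126

0(c) covers ∅
1(z) covers 0:c
2(x) covers ∅
3(z) covers 1:z
4(c) covers 3:z
5(x) covers 2:x
6(x) covers 5:x
7(x) covers 6:x
8(z) covers 4:c
floor of heap: 0:c, 2:x
completions by unplaced set U, small U first (add the entries for U minus each lowest piece of U):
  |U|=1: {7}:1  {8}:1
  |U|=2: {4,8}:1  {6,7}:1  {7,8}:2
  |U|=3: {3,4,8}:1  {4,7,8}:3  {5,6,7}:1  {6,7,8}:3
  |U|=4: {1,3,4,8}:1  {2,5,6,7}:1  {3,4,7,8}:4  {4,6,7,8}:6  {5,6,7,8}:4
  |U|=5: {0,1,3,4,8}:1  {1,3,4,7,8}:5  {2,5,6,7,8}:5  {3,4,6,7,8}:10  {4,5,6,7,8}:10
  |U|=6: {0,1,3,4,7,8}:6  {1,3,4,6,7,8}:15  {2,4,5,6,7,8}:15  {3,4,5,6,7,8}:20
  |U|=7: {0,1,3,4,6,7,8}:21  {1,3,4,5,6,7,8}:35  {2,3,4,5,6,7,8}:35
  start at 0(c): 70
  start at 2(x): 56
sum over floor = 126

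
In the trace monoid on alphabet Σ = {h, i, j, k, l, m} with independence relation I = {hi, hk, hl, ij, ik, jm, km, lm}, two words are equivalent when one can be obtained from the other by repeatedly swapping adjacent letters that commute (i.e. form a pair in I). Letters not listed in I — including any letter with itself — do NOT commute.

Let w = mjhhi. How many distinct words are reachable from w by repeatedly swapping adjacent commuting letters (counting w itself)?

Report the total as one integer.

7

#0=m has no predecessor
#1=j has no predecessor
#2=h depends on [0:m, 1:j]
#3=h depends on [2:h]
#4=i depends on [0:m]
sources: [0:m, 1:j]
N(rest) = Σ N(rest − s) over sources s of rest; N(one piece) = 1:
  size 1 → [3]=1  [4]=1
  size 2 → [2,3]=1  [3,4]=2
  size 3 → [1,2,3]=1  [2,3,4]=3
  first=0(m) contributes 4
  first=1(j) contributes 3
|[w]| = 7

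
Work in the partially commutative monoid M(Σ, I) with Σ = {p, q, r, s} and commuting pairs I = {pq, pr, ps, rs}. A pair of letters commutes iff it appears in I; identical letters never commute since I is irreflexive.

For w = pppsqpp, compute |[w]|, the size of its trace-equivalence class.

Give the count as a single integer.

21

drop 0:p onto floor
drop 1:p onto {0:p}
drop 2:p onto {1:p}
drop 3:s onto floor
drop 4:q onto {3:s}
drop 5:p onto {2:p}
drop 6:p onto {5:p}
ground layer = {0:p, 3:s}
drop-orders for the pieces not yet dropped (sum over which currently-grounded one goes next):
  1 to go: {4} 1  {6} 1
  2 to go: {3,4} 1  {4,6} 2  {5,6} 1
  3 to go: {2,5,6} 1  {3,4,6} 3  {4,5,6} 3
  4 to go: {1,2,5,6} 1  {2,4,5,6} 4  {3,4,5,6} 6
  5 to go: {0,1,2,5,6} 1  {1,2,4,5,6} 5  {2,3,4,5,6} 10
  if 0:p drops first: 15 orders
  if 3:s drops first: 6 orders
heap linearizations: 21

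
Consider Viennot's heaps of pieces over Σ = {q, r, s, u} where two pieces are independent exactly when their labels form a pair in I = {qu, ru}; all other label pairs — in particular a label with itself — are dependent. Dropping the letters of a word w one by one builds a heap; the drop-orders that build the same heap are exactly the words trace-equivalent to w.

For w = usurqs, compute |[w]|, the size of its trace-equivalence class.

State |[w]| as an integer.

3

0(u) covers ∅
1(s) covers 0:u
2(u) covers 1:s
3(r) covers 1:s
4(q) covers 3:r
5(s) covers 2:u, 4:q
floor of heap: 0:u
completions by unplaced set U, small U first (add the entries for U minus each lowest piece of U):
  |U|=1: {5}:1
  |U|=2: {2,5}:1  {4,5}:1
  |U|=3: {2,4,5}:2  {3,4,5}:1
  |U|=4: {2,3,4,5}:3
  start at 0(u): 3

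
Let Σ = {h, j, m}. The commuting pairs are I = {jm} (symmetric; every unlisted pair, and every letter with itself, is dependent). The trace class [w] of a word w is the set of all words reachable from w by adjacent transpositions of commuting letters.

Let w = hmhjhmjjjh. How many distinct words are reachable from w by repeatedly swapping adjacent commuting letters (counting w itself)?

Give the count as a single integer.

4

piece 0:h — minimal
piece 1:m rests on {0:h}
piece 2:h rests on {1:m}
piece 3:j rests on {2:h}
piece 4:h rests on {3:j}
piece 5:m rests on {4:h}
piece 6:j rests on {4:h}
piece 7:j rests on {6:j}
piece 8:j rests on {7:j}
piece 9:h rests on {5:m, 8:j}
minimal pieces: {0:h}
ways to finish when only these pieces remain (= sum over removing one remaining piece with nothing left below it):
  1 left: {9}→1
  2 left: {5,9}→1  {8,9}→1
  3 left: {5,8,9}→2  {7,8,9}→1
  4 left: {5,7,8,9}→3  {6,7,8,9}→1
  5 left: {5,6,7,8,9}→4
  6 left: {4,5,6,7,8,9}→4
  7 left: {3,4,5,6,7,8,9}→4
  8 left: {2,3,4,5,6,7,8,9}→4
  placing 0:h first → 4 extensions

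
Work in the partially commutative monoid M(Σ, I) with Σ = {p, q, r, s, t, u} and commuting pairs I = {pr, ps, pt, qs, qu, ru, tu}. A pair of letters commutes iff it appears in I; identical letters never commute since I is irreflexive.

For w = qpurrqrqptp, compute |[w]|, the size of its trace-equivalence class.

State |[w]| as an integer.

48

piece 0:q — minimal
piece 1:p rests on {0:q}
piece 2:u rests on {1:p}
piece 3:r rests on {0:q}
piece 4:r rests on {3:r}
piece 5:q rests on {1:p, 4:r}
piece 6:r rests on {5:q}
piece 7:q rests on {6:r}
piece 8:p rests on {2:u, 7:q}
piece 9:t rests on {7:q}
piece 10:p rests on {8:p}
minimal pieces: {0:q}
ways to finish when only these pieces remain (= sum over removing one remaining piece with nothing left below it):
  1 left: {9}→1  {10}→1
  2 left: {8,10}→1  {9,10}→2
  3 left: {2,8,10}→1  {8,9,10}→3
  4 left: {2,8,9,10}→4  {7,8,9,10}→3
  5 left: {2,7,8,9,10}→7  {6,7,8,9,10}→3
  6 left: {2,6,7,8,9,10}→10  {5,6,7,8,9,10}→3
  7 left: {2,5,6,7,8,9,10}→13  {4,5,6,7,8,9,10}→3
  8 left: {1,2,5,6,7,8,9,10}→13  {2,4,5,6,7,8,9,10}→16  {3,4,5,6,7,8,9,10}→3
  9 left: {1,2,4,5,6,7,8,9,10}→29  {2,3,4,5,6,7,8,9,10}→19
  placing 0:q first → 48 extensions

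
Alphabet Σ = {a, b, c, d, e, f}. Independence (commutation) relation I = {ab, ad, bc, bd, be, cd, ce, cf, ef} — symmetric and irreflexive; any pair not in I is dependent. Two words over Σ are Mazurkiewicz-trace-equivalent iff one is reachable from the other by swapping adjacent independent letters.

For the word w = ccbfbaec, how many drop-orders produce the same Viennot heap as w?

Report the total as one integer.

#0=c has no predecessor
#1=c depends on [0:c]
#2=b has no predecessor
#3=f depends on [2:b]
#4=b depends on [3:f]
#5=a depends on [1:c, 3:f]
#6=e depends on [5:a]
#7=c depends on [5:a]
sources: [0:c, 2:b]
N(rest) = Σ N(rest − s) over sources s of rest; N(one piece) = 1:
  size 1 → [4]=1  [6]=1  [7]=1
  size 2 → [4,6]=2  [4,7]=2  [6,7]=2
  size 3 → [4,6,7]=6  [5,6,7]=2
  size 4 → [1,5,6,7]=2  [4,5,6,7]=8
  size 5 → [0,1,5,6,7]=2  [1,4,5,6,7]=10  [3,4,5,6,7]=8
  size 6 → [0,1,4,5,6,7]=12  [1,3,4,5,6,7]=18  [2,3,4,5,6,7]=8
  first=0(c) contributes 26
  first=2(b) contributes 30
|[w]| = 56

56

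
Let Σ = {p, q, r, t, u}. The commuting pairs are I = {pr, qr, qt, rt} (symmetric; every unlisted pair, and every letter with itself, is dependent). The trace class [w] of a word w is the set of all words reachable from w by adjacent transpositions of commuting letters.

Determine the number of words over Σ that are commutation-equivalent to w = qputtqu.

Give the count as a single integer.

drop 0:q onto floor
drop 1:p onto {0:q}
drop 2:u onto {1:p}
drop 3:t onto {2:u}
drop 4:t onto {3:t}
drop 5:q onto {2:u}
drop 6:u onto {4:t, 5:q}
ground layer = {0:q}
drop-orders for the pieces not yet dropped (sum over which currently-grounded one goes next):
  1 to go: {6} 1
  2 to go: {4,6} 1  {5,6} 1
  3 to go: {3,4,6} 1  {4,5,6} 2
  4 to go: {3,4,5,6} 3
  5 to go: {2,3,4,5,6} 3
  if 0:q drops first: 3 orders

3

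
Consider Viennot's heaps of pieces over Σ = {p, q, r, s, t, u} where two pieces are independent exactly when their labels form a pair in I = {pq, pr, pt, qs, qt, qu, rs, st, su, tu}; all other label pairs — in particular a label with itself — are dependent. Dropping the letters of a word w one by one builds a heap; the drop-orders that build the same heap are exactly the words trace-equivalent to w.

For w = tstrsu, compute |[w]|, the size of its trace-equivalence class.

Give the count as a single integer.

15

drop 0:t onto floor
drop 1:s onto floor
drop 2:t onto {0:t}
drop 3:r onto {2:t}
drop 4:s onto {1:s}
drop 5:u onto {3:r}
ground layer = {0:t, 1:s}
drop-orders for the pieces not yet dropped (sum over which currently-grounded one goes next):
  1 to go: {4} 1  {5} 1
  2 to go: {1,4} 1  {3,5} 1  {4,5} 2
  3 to go: {1,4,5} 3  {2,3,5} 1  {3,4,5} 3
  4 to go: {0,2,3,5} 1  {1,3,4,5} 6  {2,3,4,5} 4
  if 0:t drops first: 10 orders
  if 1:s drops first: 5 orders
heap linearizations: 15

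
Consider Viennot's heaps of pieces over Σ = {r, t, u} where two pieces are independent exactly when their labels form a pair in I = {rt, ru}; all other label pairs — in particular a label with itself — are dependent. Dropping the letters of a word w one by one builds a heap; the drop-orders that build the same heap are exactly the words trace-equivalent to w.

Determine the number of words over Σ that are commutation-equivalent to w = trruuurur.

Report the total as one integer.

126

#0=t has no predecessor
#1=r has no predecessor
#2=r depends on [1:r]
#3=u depends on [0:t]
#4=u depends on [3:u]
#5=u depends on [4:u]
#6=r depends on [2:r]
#7=u depends on [5:u]
#8=r depends on [6:r]
sources: [0:t, 1:r]
N(rest) = Σ N(rest − s) over sources s of rest; N(one piece) = 1:
  size 1 → [7]=1  [8]=1
  size 2 → [5,7]=1  [6,8]=1  [7,8]=2
  size 3 → [2,6,8]=1  [4,5,7]=1  [5,7,8]=3  [6,7,8]=3
  size 4 → [1,2,6,8]=1  [2,6,7,8]=4  [3,4,5,7]=1  [4,5,7,8]=4  [5,6,7,8]=6
  size 5 → [0,3,4,5,7]=1  [1,2,6,7,8]=5  [2,5,6,7,8]=10  [3,4,5,7,8]=5  [4,5,6,7,8]=10
  size 6 → [0,3,4,5,7,8]=6  [1,2,5,6,7,8]=15  [2,4,5,6,7,8]=20  [3,4,5,6,7,8]=15
  size 7 → [0,3,4,5,6,7,8]=21  [1,2,4,5,6,7,8]=35  [2,3,4,5,6,7,8]=35
  first=0(t) contributes 70
  first=1(r) contributes 56
|[w]| = 126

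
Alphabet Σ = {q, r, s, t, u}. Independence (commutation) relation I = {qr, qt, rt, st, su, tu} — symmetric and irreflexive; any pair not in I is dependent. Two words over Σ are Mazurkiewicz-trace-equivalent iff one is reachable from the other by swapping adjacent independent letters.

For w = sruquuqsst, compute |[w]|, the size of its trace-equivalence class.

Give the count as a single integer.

0(s) covers ∅
1(r) covers 0:s
2(u) covers 1:r
3(q) covers 2:u
4(u) covers 3:q
5(u) covers 4:u
6(q) covers 5:u
7(s) covers 6:q
8(s) covers 7:s
9(t) covers ∅
floor of heap: 0:s, 9:t
completions by unplaced set U, small U first (add the entries for U minus each lowest piece of U):
  |U|=1: {8}:1  {9}:1
  |U|=2: {7,8}:1  {8,9}:2
  |U|=3: {6,7,8}:1  {7,8,9}:3
  |U|=4: {5,6,7,8}:1  {6,7,8,9}:4
  |U|=5: {4,5,6,7,8}:1  {5,6,7,8,9}:5
  |U|=6: {3,4,5,6,7,8}:1  {4,5,6,7,8,9}:6
  |U|=7: {2,3,4,5,6,7,8}:1  {3,4,5,6,7,8,9}:7
  |U|=8: {1,2,3,4,5,6,7,8}:1  {2,3,4,5,6,7,8,9}:8
  start at 0(s): 9
  start at 9(t): 1
sum over floor = 10

10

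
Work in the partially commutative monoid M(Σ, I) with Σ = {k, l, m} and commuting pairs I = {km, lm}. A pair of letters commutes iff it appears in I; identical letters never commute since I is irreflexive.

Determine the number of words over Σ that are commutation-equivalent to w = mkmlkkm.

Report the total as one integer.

35

piece 0:m — minimal
piece 1:k — minimal
piece 2:m rests on {0:m}
piece 3:l rests on {1:k}
piece 4:k rests on {3:l}
piece 5:k rests on {4:k}
piece 6:m rests on {2:m}
minimal pieces: {0:m, 1:k}
ways to finish when only these pieces remain (= sum over removing one remaining piece with nothing left below it):
  1 left: {5}→1  {6}→1
  2 left: {2,6}→1  {4,5}→1  {5,6}→2
  3 left: {0,2,6}→1  {2,5,6}→3  {3,4,5}→1  {4,5,6}→3
  4 left: {0,2,5,6}→4  {1,3,4,5}→1  {2,4,5,6}→6  {3,4,5,6}→4
  5 left: {0,2,4,5,6}→10  {1,3,4,5,6}→5  {2,3,4,5,6}→10
  placing 0:m first → 15 extensions
  placing 1:k first → 20 extensions
total linear extensions = 35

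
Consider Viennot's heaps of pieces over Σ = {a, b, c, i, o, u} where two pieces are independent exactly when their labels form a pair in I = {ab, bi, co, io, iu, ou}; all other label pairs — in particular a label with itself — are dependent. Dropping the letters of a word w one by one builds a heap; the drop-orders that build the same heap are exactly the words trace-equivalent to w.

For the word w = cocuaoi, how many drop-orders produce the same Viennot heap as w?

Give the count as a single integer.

8

0(c) covers ∅
1(o) covers ∅
2(c) covers 0:c
3(u) covers 2:c
4(a) covers 1:o, 3:u
5(o) covers 4:a
6(i) covers 4:a
floor of heap: 0:c, 1:o
completions by unplaced set U, small U first (add the entries for U minus each lowest piece of U):
  |U|=1: {5}:1  {6}:1
  |U|=2: {5,6}:2
  |U|=3: {4,5,6}:2
  |U|=4: {1,4,5,6}:2  {3,4,5,6}:2
  |U|=5: {1,3,4,5,6}:4  {2,3,4,5,6}:2
  start at 0(c): 6
  start at 1(o): 2
sum over floor = 8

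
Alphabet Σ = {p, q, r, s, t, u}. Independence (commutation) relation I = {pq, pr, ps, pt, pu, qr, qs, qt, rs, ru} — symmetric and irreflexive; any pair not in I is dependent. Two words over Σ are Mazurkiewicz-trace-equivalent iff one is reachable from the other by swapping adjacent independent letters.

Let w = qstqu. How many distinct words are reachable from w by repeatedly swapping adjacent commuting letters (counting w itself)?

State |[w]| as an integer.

6

#0=q has no predecessor
#1=s has no predecessor
#2=t depends on [1:s]
#3=q depends on [0:q]
#4=u depends on [2:t, 3:q]
sources: [0:q, 1:s]
N(rest) = Σ N(rest − s) over sources s of rest; N(one piece) = 1:
  size 1 → [4]=1
  size 2 → [2,4]=1  [3,4]=1
  size 3 → [0,3,4]=1  [1,2,4]=1  [2,3,4]=2
  first=0(q) contributes 3
  first=1(s) contributes 3
|[w]| = 6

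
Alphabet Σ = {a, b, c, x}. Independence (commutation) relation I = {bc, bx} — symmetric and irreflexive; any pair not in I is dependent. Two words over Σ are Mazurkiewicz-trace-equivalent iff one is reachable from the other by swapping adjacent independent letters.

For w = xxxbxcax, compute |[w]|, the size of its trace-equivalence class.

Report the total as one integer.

6

drop 0:x onto floor
drop 1:x onto {0:x}
drop 2:x onto {1:x}
drop 3:b onto floor
drop 4:x onto {2:x}
drop 5:c onto {4:x}
drop 6:a onto {3:b, 5:c}
drop 7:x onto {6:a}
ground layer = {0:x, 3:b}
drop-orders for the pieces not yet dropped (sum over which currently-grounded one goes next):
  1 to go: {7} 1
  2 to go: {6,7} 1
  3 to go: {3,6,7} 1  {5,6,7} 1
  4 to go: {3,5,6,7} 2  {4,5,6,7} 1
  5 to go: {2,4,5,6,7} 1  {3,4,5,6,7} 3
  6 to go: {1,2,4,5,6,7} 1  {2,3,4,5,6,7} 4
  if 0:x drops first: 5 orders
  if 3:b drops first: 1 orders
heap linearizations: 6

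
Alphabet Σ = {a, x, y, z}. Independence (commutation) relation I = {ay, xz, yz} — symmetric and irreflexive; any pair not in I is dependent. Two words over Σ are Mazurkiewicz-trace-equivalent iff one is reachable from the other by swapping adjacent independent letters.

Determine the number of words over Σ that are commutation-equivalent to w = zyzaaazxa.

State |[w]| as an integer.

13

piece 0:z — minimal
piece 1:y — minimal
piece 2:z rests on {0:z}
piece 3:a rests on {2:z}
piece 4:a rests on {3:a}
piece 5:a rests on {4:a}
piece 6:z rests on {5:a}
piece 7:x rests on {1:y, 5:a}
piece 8:a rests on {6:z, 7:x}
minimal pieces: {0:z, 1:y}
ways to finish when only these pieces remain (= sum over removing one remaining piece with nothing left below it):
  1 left: {8}→1
  2 left: {6,8}→1  {7,8}→1
  3 left: {1,7,8}→1  {6,7,8}→2
  4 left: {1,6,7,8}→3  {5,6,7,8}→2
  5 left: {1,5,6,7,8}→5  {4,5,6,7,8}→2
  6 left: {1,4,5,6,7,8}→7  {3,4,5,6,7,8}→2
  7 left: {1,3,4,5,6,7,8}→9  {2,3,4,5,6,7,8}→2
  placing 0:z first → 11 extensions
  placing 1:y first → 2 extensions
total linear extensions = 13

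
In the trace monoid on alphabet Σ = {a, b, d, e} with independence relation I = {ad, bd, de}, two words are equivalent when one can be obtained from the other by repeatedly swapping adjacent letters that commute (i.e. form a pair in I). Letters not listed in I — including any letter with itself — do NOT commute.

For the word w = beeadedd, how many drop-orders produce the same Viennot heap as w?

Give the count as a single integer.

#0=b has no predecessor
#1=e depends on [0:b]
#2=e depends on [1:e]
#3=a depends on [2:e]
#4=d has no predecessor
#5=e depends on [3:a]
#6=d depends on [4:d]
#7=d depends on [6:d]
sources: [0:b, 4:d]
N(rest) = Σ N(rest − s) over sources s of rest; N(one piece) = 1:
  size 1 → [5]=1  [7]=1
  size 2 → [3,5]=1  [5,7]=2  [6,7]=1
  size 3 → [2,3,5]=1  [3,5,7]=3  [4,6,7]=1  [5,6,7]=3
  size 4 → [1,2,3,5]=1  [2,3,5,7]=4  [3,5,6,7]=6  [4,5,6,7]=4
  size 5 → [0,1,2,3,5]=1  [1,2,3,5,7]=5  [2,3,5,6,7]=10  [3,4,5,6,7]=10
  size 6 → [0,1,2,3,5,7]=6  [1,2,3,5,6,7]=15  [2,3,4,5,6,7]=20
  first=0(b) contributes 35
  first=4(d) contributes 21
|[w]| = 56

56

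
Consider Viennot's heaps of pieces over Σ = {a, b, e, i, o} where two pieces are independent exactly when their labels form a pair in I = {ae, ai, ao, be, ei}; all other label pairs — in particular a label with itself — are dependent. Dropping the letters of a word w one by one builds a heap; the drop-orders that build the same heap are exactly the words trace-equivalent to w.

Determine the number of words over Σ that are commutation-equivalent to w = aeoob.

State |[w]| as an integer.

piece 0:a — minimal
piece 1:e — minimal
piece 2:o rests on {1:e}
piece 3:o rests on {2:o}
piece 4:b rests on {0:a, 3:o}
minimal pieces: {0:a, 1:e}
ways to finish when only these pieces remain (= sum over removing one remaining piece with nothing left below it):
  1 left: {4}→1
  2 left: {0,4}→1  {3,4}→1
  3 left: {0,3,4}→2  {2,3,4}→1
  placing 0:a first → 1 extensions
  placing 1:e first → 3 extensions
total linear extensions = 4

4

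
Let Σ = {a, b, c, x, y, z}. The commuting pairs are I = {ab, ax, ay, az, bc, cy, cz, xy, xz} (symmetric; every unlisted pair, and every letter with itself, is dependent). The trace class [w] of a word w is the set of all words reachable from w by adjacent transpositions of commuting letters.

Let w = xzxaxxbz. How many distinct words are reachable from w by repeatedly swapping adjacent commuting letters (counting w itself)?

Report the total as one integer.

40

#0=x has no predecessor
#1=z has no predecessor
#2=x depends on [0:x]
#3=a has no predecessor
#4=x depends on [2:x]
#5=x depends on [4:x]
#6=b depends on [1:z, 5:x]
#7=z depends on [6:b]
sources: [0:x, 1:z, 3:a]
N(rest) = Σ N(rest − s) over sources s of rest; N(one piece) = 1:
  size 1 → [3]=1  [7]=1
  size 2 → [3,7]=2  [6,7]=1
  size 3 → [1,6,7]=1  [3,6,7]=3  [5,6,7]=1
  size 4 → [1,3,6,7]=4  [1,5,6,7]=2  [3,5,6,7]=4  [4,5,6,7]=1
  size 5 → [1,3,5,6,7]=10  [1,4,5,6,7]=3  [2,4,5,6,7]=1  [3,4,5,6,7]=5
  size 6 → [0,2,4,5,6,7]=1  [1,2,4,5,6,7]=4  [1,3,4,5,6,7]=18  [2,3,4,5,6,7]=6
  first=0(x) contributes 28
  first=1(z) contributes 7
  first=3(a) contributes 5
|[w]| = 40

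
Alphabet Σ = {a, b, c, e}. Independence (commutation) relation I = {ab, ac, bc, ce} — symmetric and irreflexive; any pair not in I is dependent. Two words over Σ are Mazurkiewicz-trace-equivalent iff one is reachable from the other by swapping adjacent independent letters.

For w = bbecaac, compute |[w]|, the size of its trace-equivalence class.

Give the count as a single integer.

drop 0:b onto floor
drop 1:b onto {0:b}
drop 2:e onto {1:b}
drop 3:c onto floor
drop 4:a onto {2:e}
drop 5:a onto {4:a}
drop 6:c onto {3:c}
ground layer = {0:b, 3:c}
drop-orders for the pieces not yet dropped (sum over which currently-grounded one goes next):
  1 to go: {5} 1  {6} 1
  2 to go: {3,6} 1  {4,5} 1  {5,6} 2
  3 to go: {2,4,5} 1  {3,5,6} 3  {4,5,6} 3
  4 to go: {1,2,4,5} 1  {2,4,5,6} 4  {3,4,5,6} 6
  5 to go: {0,1,2,4,5} 1  {1,2,4,5,6} 5  {2,3,4,5,6} 10
  if 0:b drops first: 15 orders
  if 3:c drops first: 6 orders
heap linearizations: 21

21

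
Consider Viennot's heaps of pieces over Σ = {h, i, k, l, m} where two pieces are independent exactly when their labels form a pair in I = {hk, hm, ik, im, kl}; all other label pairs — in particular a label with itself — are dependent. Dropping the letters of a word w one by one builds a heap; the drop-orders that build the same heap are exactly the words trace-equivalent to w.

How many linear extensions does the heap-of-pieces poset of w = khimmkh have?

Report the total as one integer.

0(k) covers ∅
1(h) covers ∅
2(i) covers 1:h
3(m) covers 0:k
4(m) covers 3:m
5(k) covers 4:m
6(h) covers 2:i
floor of heap: 0:k, 1:h
completions by unplaced set U, small U first (add the entries for U minus each lowest piece of U):
  |U|=1: {5}:1  {6}:1
  |U|=2: {2,6}:1  {4,5}:1  {5,6}:2
  |U|=3: {1,2,6}:1  {2,5,6}:3  {3,4,5}:1  {4,5,6}:3
  |U|=4: {0,3,4,5}:1  {1,2,5,6}:4  {2,4,5,6}:6  {3,4,5,6}:4
  |U|=5: {0,3,4,5,6}:5  {1,2,4,5,6}:10  {2,3,4,5,6}:10
  start at 0(k): 20
  start at 1(h): 15
sum over floor = 35

35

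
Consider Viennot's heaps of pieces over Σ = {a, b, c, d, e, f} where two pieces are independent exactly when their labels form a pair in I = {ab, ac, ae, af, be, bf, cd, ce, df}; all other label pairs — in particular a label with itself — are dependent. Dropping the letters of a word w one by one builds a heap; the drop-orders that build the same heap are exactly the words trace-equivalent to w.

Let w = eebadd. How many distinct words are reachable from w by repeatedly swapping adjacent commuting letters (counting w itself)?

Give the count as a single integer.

12

piece 0:e — minimal
piece 1:e rests on {0:e}
piece 2:b — minimal
piece 3:a — minimal
piece 4:d rests on {1:e, 2:b, 3:a}
piece 5:d rests on {4:d}
minimal pieces: {0:e, 2:b, 3:a}
ways to finish when only these pieces remain (= sum over removing one remaining piece with nothing left below it):
  1 left: {5}→1
  2 left: {4,5}→1
  3 left: {1,4,5}→1  {2,4,5}→1  {3,4,5}→1
  4 left: {0,1,4,5}→1  {1,2,4,5}→2  {1,3,4,5}→2  {2,3,4,5}→2
  placing 0:e first → 6 extensions
  placing 2:b first → 3 extensions
  placing 3:a first → 3 extensions
total linear extensions = 12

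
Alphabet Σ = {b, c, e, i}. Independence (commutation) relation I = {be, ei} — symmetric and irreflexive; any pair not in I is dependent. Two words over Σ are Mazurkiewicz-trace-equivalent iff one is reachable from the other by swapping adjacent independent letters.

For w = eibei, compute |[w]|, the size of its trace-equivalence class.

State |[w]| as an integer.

10

piece 0:e — minimal
piece 1:i — minimal
piece 2:b rests on {1:i}
piece 3:e rests on {0:e}
piece 4:i rests on {2:b}
minimal pieces: {0:e, 1:i}
ways to finish when only these pieces remain (= sum over removing one remaining piece with nothing left below it):
  1 left: {3}→1  {4}→1
  2 left: {0,3}→1  {2,4}→1  {3,4}→2
  3 left: {0,3,4}→3  {1,2,4}→1  {2,3,4}→3
  placing 0:e first → 4 extensions
  placing 1:i first → 6 extensions
total linear extensions = 10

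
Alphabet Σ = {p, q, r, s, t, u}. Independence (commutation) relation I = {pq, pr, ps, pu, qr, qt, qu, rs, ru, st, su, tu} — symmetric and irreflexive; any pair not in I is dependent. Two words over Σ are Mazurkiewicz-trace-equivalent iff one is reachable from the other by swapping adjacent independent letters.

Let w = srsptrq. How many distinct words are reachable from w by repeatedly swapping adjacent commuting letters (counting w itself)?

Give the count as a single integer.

0(s) covers ∅
1(r) covers ∅
2(s) covers 0:s
3(p) covers ∅
4(t) covers 1:r, 3:p
5(r) covers 4:t
6(q) covers 2:s
floor of heap: 0:s, 1:r, 3:p
completions by unplaced set U, small U first (add the entries for U minus each lowest piece of U):
  |U|=1: {5}:1  {6}:1
  |U|=2: {2,6}:1  {4,5}:1  {5,6}:2
  |U|=3: {0,2,6}:1  {1,4,5}:1  {2,5,6}:3  {3,4,5}:1  {4,5,6}:3
  |U|=4: {0,2,5,6}:4  {1,3,4,5}:2  {1,4,5,6}:4  {2,4,5,6}:6  {3,4,5,6}:4
  |U|=5: {0,2,4,5,6}:10  {1,2,4,5,6}:10  {1,3,4,5,6}:10  {2,3,4,5,6}:10
  start at 0(s): 30
  start at 1(r): 20
  start at 3(p): 20
sum over floor = 70

70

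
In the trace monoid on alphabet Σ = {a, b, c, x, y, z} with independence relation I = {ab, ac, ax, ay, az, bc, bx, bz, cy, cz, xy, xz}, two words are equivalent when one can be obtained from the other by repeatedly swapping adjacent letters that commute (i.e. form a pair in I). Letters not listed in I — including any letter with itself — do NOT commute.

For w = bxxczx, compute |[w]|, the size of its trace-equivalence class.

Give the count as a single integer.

#0=b has no predecessor
#1=x has no predecessor
#2=x depends on [1:x]
#3=c depends on [2:x]
#4=z has no predecessor
#5=x depends on [3:c]
sources: [0:b, 1:x, 4:z]
N(rest) = Σ N(rest − s) over sources s of rest; N(one piece) = 1:
  size 1 → [0]=1  [4]=1  [5]=1
  size 2 → [0,4]=2  [0,5]=2  [3,5]=1  [4,5]=2
  size 3 → [0,3,5]=3  [0,4,5]=6  [2,3,5]=1  [3,4,5]=3
  size 4 → [0,2,3,5]=4  [0,3,4,5]=12  [1,2,3,5]=1  [2,3,4,5]=4
  first=0(b) contributes 5
  first=1(x) contributes 20
  first=4(z) contributes 5
|[w]| = 30

30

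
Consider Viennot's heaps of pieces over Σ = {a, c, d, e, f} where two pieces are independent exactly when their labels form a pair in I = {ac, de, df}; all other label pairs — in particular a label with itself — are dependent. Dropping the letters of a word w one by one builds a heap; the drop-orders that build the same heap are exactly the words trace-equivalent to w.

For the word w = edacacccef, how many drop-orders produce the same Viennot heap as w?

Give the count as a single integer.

piece 0:e — minimal
piece 1:d — minimal
piece 2:a rests on {0:e, 1:d}
piece 3:c rests on {0:e, 1:d}
piece 4:a rests on {2:a}
piece 5:c rests on {3:c}
piece 6:c rests on {5:c}
piece 7:c rests on {6:c}
piece 8:e rests on {4:a, 7:c}
piece 9:f rests on {8:e}
minimal pieces: {0:e, 1:d}
ways to finish when only these pieces remain (= sum over removing one remaining piece with nothing left below it):
  1 left: {9}→1
  2 left: {8,9}→1
  3 left: {4,8,9}→1  {7,8,9}→1
  4 left: {2,4,8,9}→1  {4,7,8,9}→2  {6,7,8,9}→1
  5 left: {2,4,7,8,9}→3  {4,6,7,8,9}→3  {5,6,7,8,9}→1
  6 left: {2,4,6,7,8,9}→6  {3,5,6,7,8,9}→1  {4,5,6,7,8,9}→4
  7 left: {2,4,5,6,7,8,9}→10  {3,4,5,6,7,8,9}→5
  8 left: {2,3,4,5,6,7,8,9}→15
  placing 0:e first → 15 extensions
  placing 1:d first → 15 extensions
total linear extensions = 30

30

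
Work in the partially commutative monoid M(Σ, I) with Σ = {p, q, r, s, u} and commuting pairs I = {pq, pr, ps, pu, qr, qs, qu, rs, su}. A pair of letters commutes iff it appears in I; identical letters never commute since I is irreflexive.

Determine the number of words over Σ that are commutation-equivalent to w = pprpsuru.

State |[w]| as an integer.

280

#0=p has no predecessor
#1=p depends on [0:p]
#2=r has no predecessor
#3=p depends on [1:p]
#4=s has no predecessor
#5=u depends on [2:r]
#6=r depends on [5:u]
#7=u depends on [6:r]
sources: [0:p, 2:r, 4:s]
N(rest) = Σ N(rest − s) over sources s of rest; N(one piece) = 1:
  size 1 → [3]=1  [4]=1  [7]=1
  size 2 → [1,3]=1  [3,4]=2  [3,7]=2  [4,7]=2  [6,7]=1
  size 3 → [0,1,3]=1  [1,3,4]=3  [1,3,7]=3  [3,4,7]=6  [3,6,7]=3  [4,6,7]=3  [5,6,7]=1
  size 4 → [0,1,3,4]=4  [0,1,3,7]=4  [1,3,4,7]=12  [1,3,6,7]=6  [2,5,6,7]=1  [3,4,6,7]=12  [3,5,6,7]=4  [4,5,6,7]=4
  size 5 → [0,1,3,4,7]=20  [0,1,3,6,7]=10  [1,3,4,6,7]=30  [1,3,5,6,7]=10  [2,3,5,6,7]=5  [2,4,5,6,7]=5  [3,4,5,6,7]=20
  size 6 → [0,1,3,4,6,7]=60  [0,1,3,5,6,7]=20  [1,2,3,5,6,7]=15  [1,3,4,5,6,7]=60  [2,3,4,5,6,7]=30
  first=0(p) contributes 105
  first=2(r) contributes 140
  first=4(s) contributes 35
|[w]| = 280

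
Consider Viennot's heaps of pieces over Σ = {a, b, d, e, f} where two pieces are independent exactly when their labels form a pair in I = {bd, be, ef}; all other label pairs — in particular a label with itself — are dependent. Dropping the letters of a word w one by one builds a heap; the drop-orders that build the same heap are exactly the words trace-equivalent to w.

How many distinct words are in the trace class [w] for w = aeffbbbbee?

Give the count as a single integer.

84

piece 0:a — minimal
piece 1:e rests on {0:a}
piece 2:f rests on {0:a}
piece 3:f rests on {2:f}
piece 4:b rests on {3:f}
piece 5:b rests on {4:b}
piece 6:b rests on {5:b}
piece 7:b rests on {6:b}
piece 8:e rests on {1:e}
piece 9:e rests on {8:e}
minimal pieces: {0:a}
ways to finish when only these pieces remain (= sum over removing one remaining piece with nothing left below it):
  1 left: {7}→1  {9}→1
  2 left: {6,7}→1  {7,9}→2  {8,9}→1
  3 left: {1,8,9}→1  {5,6,7}→1  {6,7,9}→3  {7,8,9}→3
  4 left: {1,7,8,9}→4  {4,5,6,7}→1  {5,6,7,9}→4  {6,7,8,9}→6
  5 left: {1,6,7,8,9}→10  {3,4,5,6,7}→1  {4,5,6,7,9}→5  {5,6,7,8,9}→10
  6 left: {1,5,6,7,8,9}→20  {2,3,4,5,6,7}→1  {3,4,5,6,7,9}→6  {4,5,6,7,8,9}→15
  7 left: {1,4,5,6,7,8,9}→35  {2,3,4,5,6,7,9}→7  {3,4,5,6,7,8,9}→21
  8 left: {1,3,4,5,6,7,8,9}→56  {2,3,4,5,6,7,8,9}→28
  placing 0:a first → 84 extensions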